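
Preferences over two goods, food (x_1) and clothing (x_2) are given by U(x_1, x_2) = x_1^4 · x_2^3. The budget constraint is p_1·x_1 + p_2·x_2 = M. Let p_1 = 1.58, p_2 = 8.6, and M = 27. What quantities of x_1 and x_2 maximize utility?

Demand: x_1*(p_1,p_2,M) = 4/7·M/p_1 and x_2* = 3/7·M/p_2.
At p_1=1.58, p_2=8.6, M=27: x_1* = 4/7·27/1.58 = 9.7649, x_2* = 1.3455.

x_1* = 9.7649, x_2* = 1.3455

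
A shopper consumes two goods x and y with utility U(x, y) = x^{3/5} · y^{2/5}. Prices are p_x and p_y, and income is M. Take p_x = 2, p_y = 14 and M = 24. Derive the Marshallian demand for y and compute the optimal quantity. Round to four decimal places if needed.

y* = 0.6857

At p_x=2, p_y=14, M=24: y* = 0.4·24/14 = 0.6857.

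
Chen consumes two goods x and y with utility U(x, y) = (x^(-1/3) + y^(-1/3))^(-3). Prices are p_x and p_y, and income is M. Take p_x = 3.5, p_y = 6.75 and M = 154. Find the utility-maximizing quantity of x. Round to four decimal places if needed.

x* = 20.1979

MU_x ∝ x^(-4/3), MU_y ∝ y^(-4/3), so MRS = (y/x)^(4/3) = p_x/p_y.
Solve for the ratio: y/x = [p_x/p_y]^(0.75).
With the ratio pinned down, the budget gives x* = M/(p_x + p_y·(y/x)) and y* = (y/x)·x*.
Numerically y/x = 0.611045, so x* = 154/(3.5 + 6.75·0.611045) = 20.1979.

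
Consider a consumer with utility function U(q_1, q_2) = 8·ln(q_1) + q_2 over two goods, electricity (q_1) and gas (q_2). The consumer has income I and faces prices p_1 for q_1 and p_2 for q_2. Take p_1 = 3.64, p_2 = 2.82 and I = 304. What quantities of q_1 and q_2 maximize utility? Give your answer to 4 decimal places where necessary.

q_1* = 6.1978, q_2* = 99.8014

MU_q_1 = 8/q_1, MU_q_2 = 1. Tangency: 8/q_1 = p_1/p_2.
So q_1*(p_1,p_2) = 8·p_2/p_1, independent of income; and q_2* = (I − 8·p_2)/p_2.
At the given prices: q_1* = 8·2.82/3.64 = 6.1978, and q_2* = 99.8014.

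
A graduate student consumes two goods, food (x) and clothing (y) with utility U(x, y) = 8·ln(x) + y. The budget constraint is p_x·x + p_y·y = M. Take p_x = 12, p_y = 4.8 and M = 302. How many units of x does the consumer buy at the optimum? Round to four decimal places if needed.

Set MRS = p_x/p_y: (8/x)/1 = p_x/p_y.
So x*(p_x,p_y) = 8·p_y/p_x, independent of income; and y* = (M − 8·p_y)/p_y.
At the given prices: x* = 8·4.8/12 = 3.2.

x* = 3.2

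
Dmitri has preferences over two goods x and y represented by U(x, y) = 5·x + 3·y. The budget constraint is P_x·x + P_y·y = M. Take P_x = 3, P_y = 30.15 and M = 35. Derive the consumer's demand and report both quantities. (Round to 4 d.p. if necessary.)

x* = 11.6667, y* = 0

Perfect substitutes: compare marginal utility per dollar. 5/P_x vs 3/P_y → 1.6667 vs 0.0995.
x gives more utility per dollar, so spend all income on x: x* = M/P_x, y* = 0.
Numerically: x* = 11.6667, y* = 0.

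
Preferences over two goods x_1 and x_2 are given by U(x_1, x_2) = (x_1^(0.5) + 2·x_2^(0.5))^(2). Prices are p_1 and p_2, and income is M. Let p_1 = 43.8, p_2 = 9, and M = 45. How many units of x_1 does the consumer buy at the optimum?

Numerically x_2/x_1 = 94.737778, so x_1* = 45/(43.8 + 9·94.737778) = 0.0502.

x_1* = 0.0502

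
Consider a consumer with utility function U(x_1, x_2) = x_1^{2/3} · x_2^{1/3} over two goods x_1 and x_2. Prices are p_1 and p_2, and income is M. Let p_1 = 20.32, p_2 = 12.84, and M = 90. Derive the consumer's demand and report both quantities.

x_1* = 2.9528, x_2* = 2.3364

Tangency: MRS = 2·x_2/x_1 = p_1/p_2.
So 2/3·p_2·x_2 = 1/3·p_1·x_1; combined with the budget, a share 2/3 of income goes to x_1.
Demand: x_1*(p_1,p_2,M) = 2/3·M/p_1 and x_2* = 1/3·M/p_2.
At p_1=20.32, p_2=12.84, M=90: x_1* = 2/3·90/20.32 = 2.9528, x_2* = 2.3364.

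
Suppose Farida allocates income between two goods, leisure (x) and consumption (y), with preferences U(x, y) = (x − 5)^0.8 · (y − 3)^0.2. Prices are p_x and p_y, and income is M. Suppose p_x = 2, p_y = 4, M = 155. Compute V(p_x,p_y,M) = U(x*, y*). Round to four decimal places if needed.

MRS = 4·(y−3)/(x−5). Tangency with p_x/p_y gives y−3 = (1/4)·(p_x/p_y)·(x−5).
Substituting into the budget: x* = 5 + 0.8·(M − 5·p_x − 3·p_y)/p_x, and y* = 3 + 0.2·(…)/p_y.
Discretionary income = 155 − 5·2 − 3·4 = 133; x* = 5 + 0.8·133/2 = 58.2; y* = 3 + 0.2·133/4 = 9.65.
Utility at the optimum: U(58.2, 9.65) = 35.0989.

V = 35.0989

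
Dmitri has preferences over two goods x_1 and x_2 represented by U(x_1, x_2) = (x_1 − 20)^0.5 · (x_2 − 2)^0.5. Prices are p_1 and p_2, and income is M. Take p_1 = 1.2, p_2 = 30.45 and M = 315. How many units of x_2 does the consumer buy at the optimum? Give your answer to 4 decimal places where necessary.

x_2* = 5.7783

Let x_1' = x_1−20, x_2' = x_2−2. MRS = x_2'/x_1' = p_1/p_2.
After buying the subsistence bundle (20, 2), a share 0.5 of the remaining income goes to x_1: x_1* = 20 + 0.5·(M − 20p_1 − 2p_2)/p_1.
Discretionary income = 315 − 20·1.2 − 2·30.45 = 230.1; x_2* = 2 + 0.5·230.1/30.45 = 5.7783.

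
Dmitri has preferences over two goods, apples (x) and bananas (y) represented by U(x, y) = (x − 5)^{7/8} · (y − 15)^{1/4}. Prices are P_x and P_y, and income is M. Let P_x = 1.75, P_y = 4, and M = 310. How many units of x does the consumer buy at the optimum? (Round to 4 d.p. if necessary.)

x* = 112.2222

This is Cobb-Douglas in (x−5, y−15): tangency gives 0.875·P_y·(y−15) = 0.25·P_x·(x−5).
After buying the subsistence bundle (5, 15), a share 7/9 of the remaining income goes to x: x* = 5 + 7/9·(M − 5P_x − 15P_y)/P_x.
Discretionary income = 310 − 5·1.75 − 15·4 = 241.25; x* = 5 + 7/9·241.25/1.75 = 112.2222.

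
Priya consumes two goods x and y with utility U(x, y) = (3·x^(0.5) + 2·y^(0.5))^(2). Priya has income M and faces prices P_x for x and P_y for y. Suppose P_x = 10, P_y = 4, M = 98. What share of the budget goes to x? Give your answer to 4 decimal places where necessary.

MU_x ∝ 3·x^(-0.5), MU_y ∝ 2·y^(-0.5), so MRS = (3/2)·(y/x)^(0.5) = P_x/P_y.
Hence y/x = ((2/3)·P_x/P_y)^(1/(0.5)), i.e. raised to the 2 power.
With the ratio pinned down, the budget gives x* = M/(P_x + P_y·(y/x)) and y* = (y/x)·x*.
Numerically y/x = 2.777778, so x* = 98/(10 + 4·2.777778) = 4.6421 and y* = 2.777778·4.6421 = 12.8947.
Expenditure on x: 10·4.6421 = 46.4211; share = 0.4737.

share on x = 0.4737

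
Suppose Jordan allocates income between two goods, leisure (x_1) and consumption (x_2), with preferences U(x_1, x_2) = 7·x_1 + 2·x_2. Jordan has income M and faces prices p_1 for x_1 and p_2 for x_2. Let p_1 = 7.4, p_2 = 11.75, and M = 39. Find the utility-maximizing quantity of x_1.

Perfect substitutes: compare marginal utility per dollar. 7/p_1 vs 2/p_2 → 0.9459 vs 0.1702.
x_1 gives more utility per dollar, so spend all income on x_1: x_1* = M/p_1, x_2* = 0.
Numerically: x_1* = 5.2703, x_2* = 0.

x_1* = 5.2703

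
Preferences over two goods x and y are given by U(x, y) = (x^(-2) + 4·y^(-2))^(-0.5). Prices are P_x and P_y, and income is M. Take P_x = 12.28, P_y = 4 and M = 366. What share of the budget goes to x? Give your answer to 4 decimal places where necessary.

share on x = 0.5709

From the CES first-order condition, (1/4)·(y/x)^(3) = P_x/P_y.
Hence y/x = (4·P_x/P_y)^(1/(3)), i.e. raised to the 1/3 power.
Substitute y = (y/x)·x into the budget: x* = M/(P_x + P_y·(y/x)).
Numerically y/x = 2.307098, so x* = 366/(12.28 + 4·2.307098) = 17.0166 and y* = 2.307098·17.0166 = 39.259.
Expenditure on x: 12.28·17.0166 = 208.964; share = 0.5709.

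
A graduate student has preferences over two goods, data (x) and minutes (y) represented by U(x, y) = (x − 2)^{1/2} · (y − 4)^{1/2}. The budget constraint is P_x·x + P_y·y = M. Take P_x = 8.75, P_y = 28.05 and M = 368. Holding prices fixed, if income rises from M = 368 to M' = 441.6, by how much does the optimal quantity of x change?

Discretionary income = 368 − 2·8.75 − 4·28.05 = 238.3; x* = 2 + 0.5·238.3/8.75 = 15.6171.
At M' = 441.6: x* = 19.8229. Change: 19.8229 − 15.6171 = 4.2057.

Δx* = 4.2057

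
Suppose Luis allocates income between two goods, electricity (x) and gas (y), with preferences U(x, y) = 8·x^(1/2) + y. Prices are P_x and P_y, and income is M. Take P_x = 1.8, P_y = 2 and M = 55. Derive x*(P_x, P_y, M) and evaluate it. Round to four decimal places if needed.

Utility is quasi-linear in y; the FOC for x is 4/√x = P_x/P_y.
Solve: √x = 4·P_y/P_x, so x*(P_x,P_y) = (4·P_y/P_x)², and y* = (M − P_x·x*)/P_y.
Plugging in: x* = (4·2/1.8)² = 19.7531.

x* = 19.7531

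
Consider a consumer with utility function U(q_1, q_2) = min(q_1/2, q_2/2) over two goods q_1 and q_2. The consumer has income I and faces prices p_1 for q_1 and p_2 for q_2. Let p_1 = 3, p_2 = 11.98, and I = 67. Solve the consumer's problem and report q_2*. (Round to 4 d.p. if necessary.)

q_2* = 4.4726

Demand: q_1*(p_1,p_2,I) = 2·I/(2·p_1 + 2·p_2), q_2* = 2·I/(2·p_1 + 2·p_2).
Here 2·3 + 2·11.98 = 29.96, giving q_2* = 4.4726.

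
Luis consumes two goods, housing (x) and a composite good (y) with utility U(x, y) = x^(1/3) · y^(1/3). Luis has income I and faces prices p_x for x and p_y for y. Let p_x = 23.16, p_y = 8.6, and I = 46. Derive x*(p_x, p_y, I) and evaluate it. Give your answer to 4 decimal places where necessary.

Tangency: MRS = y/x = p_x/p_y.
So 1/3·p_y·y = 1/3·p_x·x; combined with the budget, a share 0.5 of income goes to x.
Demand: x*(p_x,p_y,I) = 0.5·I/p_x and y* = 0.5·I/p_y.
At p_x=23.16, p_y=8.6, I=46: x* = 0.5·46/23.16 = 0.9931.

x* = 0.9931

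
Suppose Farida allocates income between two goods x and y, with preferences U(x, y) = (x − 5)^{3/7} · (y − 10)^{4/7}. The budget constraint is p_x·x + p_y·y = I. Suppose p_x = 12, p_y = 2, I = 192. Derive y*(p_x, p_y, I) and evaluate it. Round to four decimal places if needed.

y* = 42

MRS = (3/4)·(y−10)/(x−5). Tangency with p_x/p_y gives y−10 = (4/3)·(p_x/p_y)·(x−5).
Substituting into the budget: x* = 5 + 3/7·(I − 5·p_x − 10·p_y)/p_x, and y* = 10 + 4/7·(…)/p_y.
Discretionary income = 192 − 5·12 − 10·2 = 112; y* = 10 + 4/7·112/2 = 42.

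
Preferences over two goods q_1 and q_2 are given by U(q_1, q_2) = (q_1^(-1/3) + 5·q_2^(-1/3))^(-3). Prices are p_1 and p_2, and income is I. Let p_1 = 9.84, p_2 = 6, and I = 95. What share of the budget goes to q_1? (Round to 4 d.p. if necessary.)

From the CES first-order condition, (1/5)·(q_2/q_1)^(4/3) = p_1/p_2.
Hence q_2/q_1 = (5·p_1/p_2)^(1/(4/3)), i.e. raised to the 0.75 power.
With the ratio pinned down, the budget gives q_1* = I/(p_1 + p_2·(q_2/q_1)) and q_2* = (q_2/q_1)·q_1*.
Numerically q_2/q_1 = 4.845743, so q_1* = 95/(9.84 + 6·4.845743) = 2.4413 and q_2* = 4.845743·2.4413 = 11.8297.
Expenditure on q_1: 9.84·2.4413 = 24.0219; share = 0.2529.

share on q_1 = 0.2529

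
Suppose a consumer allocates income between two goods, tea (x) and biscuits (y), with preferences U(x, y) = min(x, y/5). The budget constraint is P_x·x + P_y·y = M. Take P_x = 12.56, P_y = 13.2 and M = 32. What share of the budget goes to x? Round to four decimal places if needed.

Leontief preferences: the optimum is at the kink where x/1 = y/5, i.e. y = 5·x.
Budget: P_x·x + P_y·5·x = M, so (P_x + 5·P_y)·x = M.
Demand: x*(P_x,P_y,M) = M/(P_x + 5·P_y), y* = 5·M/(P_x + 5·P_y).
Here 12.56 + 5·13.2 = 78.56, giving x* = 0.4073 and y* = 2.0367.
Expenditure on x: 12.56·0.4073 = 5.1161; share = 0.1599.

share on x = 0.1599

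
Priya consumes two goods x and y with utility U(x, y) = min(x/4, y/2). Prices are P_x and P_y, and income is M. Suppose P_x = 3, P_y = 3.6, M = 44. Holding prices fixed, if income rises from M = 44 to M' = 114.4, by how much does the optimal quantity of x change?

With perfect complements, no substitution: consume in ratio x:y = 4:2.
Budget: P_x·x + P_y·(1/2)·x = M, so (4·P_x + 2·P_y)·x = 4·M.
Demand: x*(P_x,P_y,M) = 4·M/(4·P_x + 2·P_y), y* = 2·M/(4·P_x + 2·P_y).
Here 4·3 + 2·3.6 = 19.2, giving x* = 9.1667.
At M' = 114.4: x* = 23.8333. Change: 23.8333 − 9.1667 = 14.6667.

Δx* = 14.6667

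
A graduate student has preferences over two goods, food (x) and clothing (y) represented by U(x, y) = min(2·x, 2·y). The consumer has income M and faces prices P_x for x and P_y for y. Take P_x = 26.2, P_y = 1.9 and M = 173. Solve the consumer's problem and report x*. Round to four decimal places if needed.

Here 2·26.2 + 2·1.9 = 56.2, giving x* = 6.1566.

x* = 6.1566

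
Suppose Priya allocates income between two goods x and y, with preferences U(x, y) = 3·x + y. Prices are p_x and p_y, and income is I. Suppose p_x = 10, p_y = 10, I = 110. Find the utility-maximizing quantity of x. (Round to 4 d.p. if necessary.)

x* = 11

Perfect substitutes: compare marginal utility per dollar. 3/p_x vs 1/p_y → 0.3 vs 0.1.
x gives more utility per dollar, so spend all income on x: x* = I/p_x, y* = 0.
Numerically: x* = 11, y* = 0.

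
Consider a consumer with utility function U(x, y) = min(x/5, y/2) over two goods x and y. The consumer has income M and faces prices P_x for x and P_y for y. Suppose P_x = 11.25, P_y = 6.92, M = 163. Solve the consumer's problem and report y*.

y* = 4.6512

Leontief preferences: the optimum is at the kink where x/5 = y/2, i.e. y = (2/5)·x.
Budget: P_x·x + P_y·(2/5)·x = M, so (5·P_x + 2·P_y)·x = 5·M.
Demand: x*(P_x,P_y,M) = 5·M/(5·P_x + 2·P_y), y* = 2·M/(5·P_x + 2·P_y).
Here 5·11.25 + 2·6.92 = 70.09, giving y* = 4.6512.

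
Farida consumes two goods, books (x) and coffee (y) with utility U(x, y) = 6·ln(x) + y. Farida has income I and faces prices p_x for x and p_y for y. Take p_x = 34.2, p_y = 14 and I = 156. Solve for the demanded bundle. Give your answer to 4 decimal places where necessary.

Set MRS = p_x/p_y: (6/x)/1 = p_x/p_y.
So x*(p_x,p_y) = 6·p_y/p_x, independent of income; and y* = (I − 6·p_y)/p_y.
At the given prices: x* = 6·14/34.2 = 2.4561, and y* = 5.1429.

x* = 2.4561, y* = 5.1429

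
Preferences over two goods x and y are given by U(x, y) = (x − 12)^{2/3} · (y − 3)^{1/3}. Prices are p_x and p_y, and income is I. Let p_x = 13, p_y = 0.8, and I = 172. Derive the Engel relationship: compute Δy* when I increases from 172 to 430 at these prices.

Let x' = x−12, y' = y−3. MRS = 2·y'/x' = p_x/p_y.
After buying the subsistence bundle (12, 3), a share 2/3 of the remaining income goes to x: x* = 12 + 2/3·(I − 12p_x − 3p_y)/p_x.
Discretionary income = 172 − 12·13 − 3·0.8 = 13.6; y* = 3 + 1/3·13.6/0.8 = 8.6667.
At I' = 430: y* = 116.1667. Change: 116.1667 − 8.6667 = 107.5.

Δy* = 107.5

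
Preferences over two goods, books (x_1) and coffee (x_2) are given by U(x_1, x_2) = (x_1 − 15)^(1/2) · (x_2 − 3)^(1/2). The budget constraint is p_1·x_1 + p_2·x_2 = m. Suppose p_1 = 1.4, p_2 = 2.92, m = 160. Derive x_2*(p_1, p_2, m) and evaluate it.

x_2* = 25.3014

This is Cobb-Douglas in (x_1−15, x_2−3): tangency gives 0.5·p_2·(x_2−3) = 0.5·p_1·(x_1−15).
Substituting into the budget: x_1* = 15 + 0.5·(m − 15·p_1 − 3·p_2)/p_1, and x_2* = 3 + 0.5·(…)/p_2.
Discretionary income = 160 − 15·1.4 − 3·2.92 = 130.24; x_2* = 3 + 0.5·130.24/2.92 = 25.3014.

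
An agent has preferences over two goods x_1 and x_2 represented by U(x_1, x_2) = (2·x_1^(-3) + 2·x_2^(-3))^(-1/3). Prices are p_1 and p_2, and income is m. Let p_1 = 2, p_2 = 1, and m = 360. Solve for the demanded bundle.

MU_x_1 ∝ 2·x_1^(-4), MU_x_2 ∝ 2·x_2^(-4), so MRS = (x_2/x_1)^(4) = p_1/p_2.
Hence x_2/x_1 = (p_1/p_2)^(1/(4)), i.e. raised to the 0.25 power.
With the ratio pinned down, the budget gives x_1* = m/(p_1 + p_2·(x_2/x_1)) and x_2* = (x_2/x_1)·x_1*.
Numerically x_2/x_1 = 1.189207, so x_1* = 360/(2 + 1·1.189207) = 112.8807 and x_2* = 1.189207·112.8807 = 134.2386.

x_1* = 112.8807, x_2* = 134.2386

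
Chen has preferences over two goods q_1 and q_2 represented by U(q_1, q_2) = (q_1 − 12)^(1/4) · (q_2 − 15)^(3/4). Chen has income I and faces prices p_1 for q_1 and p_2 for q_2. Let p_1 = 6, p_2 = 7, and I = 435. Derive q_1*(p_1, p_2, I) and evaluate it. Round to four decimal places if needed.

q_1* = 22.75

After buying the subsistence bundle (12, 15), a share 0.25 of the remaining income goes to q_1: q_1* = 12 + 0.25·(I − 12p_1 − 15p_2)/p_1.
Discretionary income = 435 − 12·6 − 15·7 = 258; q_1* = 12 + 0.25·258/6 = 22.75.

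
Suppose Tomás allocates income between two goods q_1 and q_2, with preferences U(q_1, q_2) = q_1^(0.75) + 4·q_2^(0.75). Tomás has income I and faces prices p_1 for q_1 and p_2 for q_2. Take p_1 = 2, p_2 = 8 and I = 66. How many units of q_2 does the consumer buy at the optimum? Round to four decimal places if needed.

q_2* = 6.6

MU_q_1 ∝ q_1^(-0.25), MU_q_2 ∝ 4·q_2^(-0.25), so MRS = (1/4)·(q_2/q_1)^(0.25) = p_1/p_2.
Solve for the ratio: q_2/q_1 = [4·p_1/p_2]^(4).
With the ratio pinned down, the budget gives q_1* = I/(p_1 + p_2·(q_2/q_1)) and q_2* = (q_2/q_1)·q_1*.
Numerically q_2/q_1 = 1, so q_1* = 66/(2 + 8·1) = 6.6 and q_2* = 1·6.6 = 6.6.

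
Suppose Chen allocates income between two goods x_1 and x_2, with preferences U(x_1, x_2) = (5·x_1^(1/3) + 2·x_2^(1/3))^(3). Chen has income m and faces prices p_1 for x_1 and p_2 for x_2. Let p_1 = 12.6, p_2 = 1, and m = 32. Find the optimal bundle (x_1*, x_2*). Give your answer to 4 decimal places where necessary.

x_1* = 1.3381, x_2* = 15.1401

Substitute x_2 = (x_2/x_1)·x_1 into the budget: x_1* = m/(p_1 + p_2·(x_2/x_1)).
Numerically x_2/x_1 = 11.314772, so x_1* = 32/(12.6 + 1·11.314772) = 1.3381 and x_2* = 11.314772·1.3381 = 15.1401.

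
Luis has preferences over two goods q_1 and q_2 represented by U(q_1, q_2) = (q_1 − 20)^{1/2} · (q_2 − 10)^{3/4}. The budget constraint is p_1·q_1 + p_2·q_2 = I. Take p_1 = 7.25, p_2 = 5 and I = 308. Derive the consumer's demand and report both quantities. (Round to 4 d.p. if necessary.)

Discretionary income = 308 − 20·7.25 − 10·5 = 113; q_1* = 20 + 0.4·113/7.25 = 26.2345; q_2* = 10 + 0.6·113/5 = 23.56.

q_1* = 26.2345, q_2* = 23.56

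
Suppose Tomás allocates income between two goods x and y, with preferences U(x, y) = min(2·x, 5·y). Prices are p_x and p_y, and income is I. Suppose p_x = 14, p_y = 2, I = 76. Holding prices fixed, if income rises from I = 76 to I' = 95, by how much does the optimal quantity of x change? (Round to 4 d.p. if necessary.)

Leontief preferences: the optimum is at the kink where x/5 = y/2, i.e. y = (2/5)·x.
Budget: p_x·x + p_y·(2/5)·x = I, so (5·p_x + 2·p_y)·x = 5·I.
Demand: x*(p_x,p_y,I) = 5·I/(5·p_x + 2·p_y), y* = 2·I/(5·p_x + 2·p_y).
Here 5·14 + 2·2 = 74, giving x* = 5.1351.
At I' = 95: x* = 6.4189. Change: 6.4189 − 5.1351 = 1.2838.

Δx* = 1.2838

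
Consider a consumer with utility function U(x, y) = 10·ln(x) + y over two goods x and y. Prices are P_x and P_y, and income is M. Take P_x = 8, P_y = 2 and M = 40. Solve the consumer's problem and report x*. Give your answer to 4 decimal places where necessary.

x* = 2.5

MU_x = 10/x, MU_y = 1. Tangency: 10/x = P_x/P_y.
So x*(P_x,P_y) = 10·P_y/P_x, independent of income; and y* = (M − 10·P_y)/P_y.
At the given prices: x* = 10·2/8 = 2.5.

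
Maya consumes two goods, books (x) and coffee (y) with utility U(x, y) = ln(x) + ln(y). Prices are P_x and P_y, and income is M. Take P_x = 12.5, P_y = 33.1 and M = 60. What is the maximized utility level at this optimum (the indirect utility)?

V = 0.7771

The MRS is y/x. Set MRS = P_x/P_y.
So P_y·y = P_x·x; combined with the budget, a share 0.5 of income goes to x.
Demand: x*(P_x,P_y,M) = 0.5·M/P_x and y* = 0.5·M/P_y.
At P_x=12.5, P_y=33.1, M=60: x* = 0.5·60/12.5 = 2.4, y* = 0.9063.
Utility at the optimum: U(2.4, 0.9063) = 0.7771.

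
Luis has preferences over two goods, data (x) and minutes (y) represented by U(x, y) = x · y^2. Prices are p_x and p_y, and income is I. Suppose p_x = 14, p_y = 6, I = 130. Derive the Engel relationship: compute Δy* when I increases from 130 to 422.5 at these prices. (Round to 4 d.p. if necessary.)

Demand: x*(p_x,p_y,I) = 1/3·I/p_x and y* = 2/3·I/p_y.
At p_x=14, p_y=6, I=130: y* = 2/3·130/6 = 14.4444.
At I' = 422.5: y* = 46.9444. Change: 46.9444 − 14.4444 = 32.5.

Δy* = 32.5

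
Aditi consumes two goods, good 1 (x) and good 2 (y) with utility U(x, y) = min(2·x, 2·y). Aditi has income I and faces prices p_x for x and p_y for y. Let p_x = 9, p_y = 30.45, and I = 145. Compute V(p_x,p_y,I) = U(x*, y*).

With perfect complements, no substitution: consume in ratio x:y = 2:2.
Budget: p_x·x + p_y·x = I, so (2·p_x + 2·p_y)·x = 2·I.
Demand: x*(p_x,p_y,I) = 2·I/(2·p_x + 2·p_y), y* = 2·I/(2·p_x + 2·p_y).
Here 2·9 + 2·30.45 = 78.9, giving x* = 3.6755 and y* = 3.6755.
Utility at the optimum: U(3.6755, 3.6755) = 7.3511.

V = 7.3511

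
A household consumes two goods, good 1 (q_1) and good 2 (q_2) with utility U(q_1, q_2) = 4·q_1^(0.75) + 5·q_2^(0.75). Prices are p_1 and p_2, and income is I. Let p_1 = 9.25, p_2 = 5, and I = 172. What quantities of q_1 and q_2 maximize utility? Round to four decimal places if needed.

q_1* = 1.1298, q_2* = 32.3098

MRS = MU_q_1/MU_q_2 = (4/5)·(q_2/q_1)^(0.25). Set equal to p_1/p_2.
Hence q_2/q_1 = ((5/4)·p_1/p_2)^(1/(0.25)), i.e. raised to the 4 power.
Substitute q_2 = (q_2/q_1)·q_1 into the budget: q_1* = I/(p_1 + p_2·(q_2/q_1)).
Numerically q_2/q_1 = 28.597427, so q_1* = 172/(9.25 + 5·28.597427) = 1.1298 and q_2* = 28.597427·1.1298 = 32.3098.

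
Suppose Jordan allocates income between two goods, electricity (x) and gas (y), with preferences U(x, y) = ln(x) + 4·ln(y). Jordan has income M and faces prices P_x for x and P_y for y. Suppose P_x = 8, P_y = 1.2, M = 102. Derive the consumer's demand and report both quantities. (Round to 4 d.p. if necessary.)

x* = 2.55, y* = 68

MU_x/MU_y = (y)/(4·x); tangency sets this equal to P_x/P_y.
Rearranging, P_y·y = 4·P_x·x. Substituting into the budget gives P_x·x·(1 + 4) = M.
Demand: x*(P_x,P_y,M) = 0.2·M/P_x and y* = 0.8·M/P_y.
At P_x=8, P_y=1.2, M=102: x* = 0.2·102/8 = 2.55, y* = 68.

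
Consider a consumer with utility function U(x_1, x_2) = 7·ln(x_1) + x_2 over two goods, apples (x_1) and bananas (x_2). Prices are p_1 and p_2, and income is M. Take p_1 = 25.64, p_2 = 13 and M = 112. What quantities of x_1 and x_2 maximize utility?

So x_1*(p_1,p_2) = 7·p_2/p_1, independent of income; and x_2* = (M − 7·p_2)/p_2.
At the given prices: x_1* = 7·13/25.64 = 3.5491, and x_2* = 1.6154.

x_1* = 3.5491, x_2* = 1.6154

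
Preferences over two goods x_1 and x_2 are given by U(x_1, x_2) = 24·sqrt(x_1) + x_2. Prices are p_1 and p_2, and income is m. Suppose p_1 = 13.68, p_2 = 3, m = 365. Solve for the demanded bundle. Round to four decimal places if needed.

x_1* = 6.9252, x_2* = 90.0877

MU_x_1 = 12/√x_1, MU_x_2 = 1. Tangency: 12/√x_1 = p_1/p_2.
Solve: √x_1 = 12·p_2/p_1, so x_1*(p_1,p_2) = (12·p_2/p_1)², and x_2* = (m − p_1·x_1*)/p_2.
Plugging in: x_1* = (12·3/13.68)² = 6.9252, x_2* = 90.0877.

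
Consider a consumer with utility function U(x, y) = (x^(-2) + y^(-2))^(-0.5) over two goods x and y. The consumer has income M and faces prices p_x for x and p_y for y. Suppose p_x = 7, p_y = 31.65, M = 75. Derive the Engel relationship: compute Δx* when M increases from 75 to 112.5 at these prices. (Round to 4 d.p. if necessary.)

MRS = MU_x/MU_y = (y/x)^(3). Set equal to p_x/p_y.
Hence y/x = (p_x/p_y)^(1/(3)), i.e. raised to the 1/3 power.
Substitute y = (y/x)·x into the budget: x* = M/(p_x + p_y·(y/x)).
Numerically y/x = 0.604748, so x* = 75/(7 + 31.65·0.604748) = 2.8691.
At M' = 112.5: x* = 4.3037. Change: 4.3037 − 2.8691 = 1.4346.

Δx* = 1.4346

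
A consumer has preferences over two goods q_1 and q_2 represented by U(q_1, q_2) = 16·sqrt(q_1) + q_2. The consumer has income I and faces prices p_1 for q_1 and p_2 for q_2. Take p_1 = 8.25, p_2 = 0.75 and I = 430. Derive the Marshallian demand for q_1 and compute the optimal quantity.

q_1* = 0.5289

Utility is quasi-linear in q_2; the FOC for q_1 is 8/√q_1 = p_1/p_2.
Solve: √q_1 = 8·p_2/p_1, so q_1*(p_1,p_2) = (8·p_2/p_1)², and q_2* = (I − p_1·q_1*)/p_2.
Plugging in: q_1* = (8·0.75/8.25)² = 0.5289.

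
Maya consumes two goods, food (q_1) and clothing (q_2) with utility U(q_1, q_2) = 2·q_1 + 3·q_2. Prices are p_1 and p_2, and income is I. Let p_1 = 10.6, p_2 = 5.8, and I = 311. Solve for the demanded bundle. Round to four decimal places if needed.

q_1* = 0, q_2* = 53.6207

Perfect substitutes: compare marginal utility per dollar. 2/p_1 vs 3/p_2 → 0.1887 vs 0.5172.
q_2 gives more utility per dollar, so spend all income on q_2: q_2* = I/p_2, q_1* = 0.
Numerically: q_1* = 0, q_2* = 53.6207.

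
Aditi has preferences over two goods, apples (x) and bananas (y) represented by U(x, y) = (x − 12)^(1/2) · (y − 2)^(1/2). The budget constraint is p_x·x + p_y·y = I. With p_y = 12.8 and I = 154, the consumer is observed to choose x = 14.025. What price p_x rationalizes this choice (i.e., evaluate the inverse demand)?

p_x = 8

MRS = (y−2)/(x−12). Tangency with p_x/p_y gives y−2 = (p_x/p_y)·(x−12).
After buying the subsistence bundle (12, 2), a share 0.5 of the remaining income goes to x: x* = 12 + 0.5·(I − 12p_x − 2p_y)/p_x.
Set x* = 14.025 in the demand function and solve for p_x: p_x = 8.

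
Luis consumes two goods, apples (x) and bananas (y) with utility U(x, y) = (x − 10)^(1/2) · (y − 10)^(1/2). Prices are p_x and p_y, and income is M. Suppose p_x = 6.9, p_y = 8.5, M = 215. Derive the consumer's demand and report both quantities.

Let x' = x−10, y' = y−10. MRS = y'/x' = p_x/p_y.
After buying the subsistence bundle (10, 10), a share 0.5 of the remaining income goes to x: x* = 10 + 0.5·(M − 10p_x − 10p_y)/p_x.
Discretionary income = 215 − 10·6.9 − 10·8.5 = 61; x* = 10 + 0.5·61/6.9 = 14.4203; y* = 10 + 0.5·61/8.5 = 13.5882.

x* = 14.4203, y* = 13.5882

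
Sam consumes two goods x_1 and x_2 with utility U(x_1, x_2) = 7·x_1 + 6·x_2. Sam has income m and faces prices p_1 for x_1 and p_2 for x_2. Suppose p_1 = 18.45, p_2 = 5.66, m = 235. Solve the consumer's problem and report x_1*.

x_2 gives more utility per dollar, so spend all income on x_2: x_2* = m/p_2, x_1* = 0.
Numerically: x_1* = 0, x_2* = 41.5194.

x_1* = 0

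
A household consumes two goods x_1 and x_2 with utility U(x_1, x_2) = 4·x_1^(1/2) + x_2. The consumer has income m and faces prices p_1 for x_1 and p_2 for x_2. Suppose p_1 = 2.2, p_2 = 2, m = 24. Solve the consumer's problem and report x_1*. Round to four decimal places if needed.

Set MRS = p_1/p_2: 2·x_1^(−1/2) = p_1/p_2.
Thus x_1* = (2·p_2/p_1)² — independent of m — with the rest of income spent on x_2.
Plugging in: x_1* = (2·2/2.2)² = 3.3058.

x_1* = 3.3058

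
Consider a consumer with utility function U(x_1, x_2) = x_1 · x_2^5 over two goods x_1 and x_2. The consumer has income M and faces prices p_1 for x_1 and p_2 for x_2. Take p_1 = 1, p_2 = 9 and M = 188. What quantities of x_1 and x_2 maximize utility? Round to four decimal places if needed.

x_1* = 31.3333, x_2* = 17.4074

Tangency: MRS = (1/5)·x_2/x_1 = p_1/p_2.
Rearranging, p_2·x_2 = 5·p_1·x_1. Substituting into the budget gives p_1·x_1·(1 + 5) = M.
Demand: x_1*(p_1,p_2,M) = 1/6·M/p_1 and x_2* = 5/6·M/p_2.
At p_1=1, p_2=9, M=188: x_1* = 1/6·188/1 = 31.3333, x_2* = 17.4074.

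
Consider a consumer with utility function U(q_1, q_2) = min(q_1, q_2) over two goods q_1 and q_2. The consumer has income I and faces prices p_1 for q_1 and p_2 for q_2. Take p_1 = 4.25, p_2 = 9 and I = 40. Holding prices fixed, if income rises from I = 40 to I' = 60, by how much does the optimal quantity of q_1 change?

With perfect complements, no substitution: consume in ratio q_1:q_2 = 1:1.
Budget: p_1·q_1 + p_2·q_1 = I, so (p_1 + p_2)·q_1 = I.
Demand: q_1*(p_1,p_2,I) = I/(p_1 + p_2), q_2* = I/(p_1 + p_2).
Here 4.25 + 9 = 13.25, giving q_1* = 3.0189.
At I' = 60: q_1* = 4.5283. Change: 4.5283 − 3.0189 = 1.5094.

Δq_1* = 1.5094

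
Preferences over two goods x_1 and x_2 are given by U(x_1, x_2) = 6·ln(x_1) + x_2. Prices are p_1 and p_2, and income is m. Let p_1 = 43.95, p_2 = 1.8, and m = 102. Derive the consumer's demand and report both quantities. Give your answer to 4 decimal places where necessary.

So x_1*(p_1,p_2) = 6·p_2/p_1, independent of income; and x_2* = (m − 6·p_2)/p_2.
At the given prices: x_1* = 6·1.8/43.95 = 0.2457, and x_2* = 50.6667.

x_1* = 0.2457, x_2* = 50.6667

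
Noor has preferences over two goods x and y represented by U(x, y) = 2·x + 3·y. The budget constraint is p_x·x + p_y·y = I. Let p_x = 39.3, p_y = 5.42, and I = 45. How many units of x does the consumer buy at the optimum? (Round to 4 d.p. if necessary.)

x* = 0

Linear utility — the consumer picks whichever good has higher MU/price: 2/39.3 = 0.0509 vs 3/5.42 = 0.5535.
y gives more utility per dollar, so spend all income on y: y* = I/p_y, x* = 0.
Numerically: x* = 0, y* = 8.3026.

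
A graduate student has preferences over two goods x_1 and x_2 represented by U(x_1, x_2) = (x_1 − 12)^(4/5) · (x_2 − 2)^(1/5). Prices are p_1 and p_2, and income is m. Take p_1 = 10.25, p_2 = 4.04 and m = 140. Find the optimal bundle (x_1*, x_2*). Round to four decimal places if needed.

x_1* = 12.6962, x_2* = 2.4416

Let x_1' = x_1−12, x_2' = x_2−2. MRS = 4·x_2'/x_1' = p_1/p_2.
After buying the subsistence bundle (12, 2), a share 0.8 of the remaining income goes to x_1: x_1* = 12 + 0.8·(m − 12p_1 − 2p_2)/p_1.
Discretionary income = 140 − 12·10.25 − 2·4.04 = 8.92; x_1* = 12 + 0.8·8.92/10.25 = 12.6962; x_2* = 2 + 0.2·8.92/4.04 = 2.4416.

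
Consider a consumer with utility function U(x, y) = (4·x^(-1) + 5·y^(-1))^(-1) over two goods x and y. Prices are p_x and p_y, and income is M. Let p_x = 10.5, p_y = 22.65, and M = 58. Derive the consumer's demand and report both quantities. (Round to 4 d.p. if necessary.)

MU_x ∝ 4·x^(-2), MU_y ∝ 5·y^(-2), so MRS = (4/5)·(y/x)^(2) = p_x/p_y.
Solve for the ratio: y/x = [(5/4)·p_x/p_y]^(0.5).
With the ratio pinned down, the budget gives x* = M/(p_x + p_y·(y/x)) and y* = (y/x)·x*.
Numerically y/x = 0.761229, so x* = 58/(10.5 + 22.65·0.761229) = 2.0907 and y* = 0.761229·2.0907 = 1.5915.

x* = 2.0907, y* = 1.5915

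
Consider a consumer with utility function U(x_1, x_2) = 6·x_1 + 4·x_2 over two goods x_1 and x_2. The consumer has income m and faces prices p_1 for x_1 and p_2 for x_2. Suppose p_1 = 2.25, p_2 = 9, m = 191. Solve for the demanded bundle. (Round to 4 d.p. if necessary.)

x_1 gives more utility per dollar, so spend all income on x_1: x_1* = m/p_1, x_2* = 0.
Numerically: x_1* = 84.8889, x_2* = 0.

x_1* = 84.8889, x_2* = 0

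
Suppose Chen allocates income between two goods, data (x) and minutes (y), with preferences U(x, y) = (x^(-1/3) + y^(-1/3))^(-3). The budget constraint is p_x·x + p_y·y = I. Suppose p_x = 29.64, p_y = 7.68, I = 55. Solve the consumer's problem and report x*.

MU_x ∝ x^(-4/3), MU_y ∝ y^(-4/3), so MRS = (y/x)^(4/3) = p_x/p_y.
Solve for the ratio: y/x = [p_x/p_y]^(0.75).
Substitute y = (y/x)·x into the budget: x* = I/(p_x + p_y·(y/x)).
Numerically y/x = 2.753517, so x* = 55/(29.64 + 7.68·2.753517) = 1.083.

x* = 1.083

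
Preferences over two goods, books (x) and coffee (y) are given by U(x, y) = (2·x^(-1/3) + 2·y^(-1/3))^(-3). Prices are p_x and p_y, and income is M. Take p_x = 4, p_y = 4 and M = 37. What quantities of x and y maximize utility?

x* = 4.625, y* = 4.625

From the CES first-order condition, (y/x)^(4/3) = p_x/p_y.
Hence y/x = (p_x/p_y)^(1/(4/3)), i.e. raised to the 0.75 power.
With the ratio pinned down, the budget gives x* = M/(p_x + p_y·(y/x)) and y* = (y/x)·x*.
Numerically y/x = 1, so x* = 37/(4 + 4·1) = 4.625 and y* = 1·4.625 = 4.625.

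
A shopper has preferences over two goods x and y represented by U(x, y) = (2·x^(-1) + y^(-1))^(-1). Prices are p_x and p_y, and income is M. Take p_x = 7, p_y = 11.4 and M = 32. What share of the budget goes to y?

From the CES first-order condition, 2·(y/x)^(2) = p_x/p_y.
Solve for the ratio: y/x = [(1/2)·p_x/p_y]^(0.5).
With the ratio pinned down, the budget gives x* = M/(p_x + p_y·(y/x)) and y* = (y/x)·x*.
Numerically y/x = 0.554092, so x* = 32/(7 + 11.4·0.554092) = 2.403 and y* = 0.554092·2.403 = 1.3315.
Expenditure on y: 11.4·1.3315 = 15.1789; share = 0.4743.

share on y = 0.4743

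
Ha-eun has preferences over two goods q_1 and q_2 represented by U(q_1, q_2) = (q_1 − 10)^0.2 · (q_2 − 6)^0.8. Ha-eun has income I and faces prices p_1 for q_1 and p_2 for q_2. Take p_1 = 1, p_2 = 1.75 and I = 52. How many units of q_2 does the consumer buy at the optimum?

Let q_1' = q_1−10, q_2' = q_2−6. MRS = (1/4)·q_2'/q_1' = p_1/p_2.
After buying the subsistence bundle (10, 6), a share 0.2 of the remaining income goes to q_1: q_1* = 10 + 0.2·(I − 10p_1 − 6p_2)/p_1.
Discretionary income = 52 − 10·1 − 6·1.75 = 31.5; q_2* = 6 + 0.8·31.5/1.75 = 20.4.

q_2* = 20.4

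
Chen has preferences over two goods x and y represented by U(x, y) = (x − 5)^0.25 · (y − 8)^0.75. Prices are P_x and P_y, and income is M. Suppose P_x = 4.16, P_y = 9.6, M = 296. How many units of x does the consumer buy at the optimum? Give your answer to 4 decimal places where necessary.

x* = 16.9231

MRS = (1/3)·(y−8)/(x−5). Tangency with P_x/P_y gives y−8 = 3·(P_x/P_y)·(x−5).
After buying the subsistence bundle (5, 8), a share 0.25 of the remaining income goes to x: x* = 5 + 0.25·(M − 5P_x − 8P_y)/P_x.
Discretionary income = 296 − 5·4.16 − 8·9.6 = 198.4; x* = 5 + 0.25·198.4/4.16 = 16.9231.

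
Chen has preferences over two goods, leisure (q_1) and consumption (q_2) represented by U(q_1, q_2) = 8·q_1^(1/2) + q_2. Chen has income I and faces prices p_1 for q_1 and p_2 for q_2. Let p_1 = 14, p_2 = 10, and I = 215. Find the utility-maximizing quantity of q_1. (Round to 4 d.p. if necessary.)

Utility is quasi-linear in q_2; the FOC for q_1 is 4/√q_1 = p_1/p_2.
Solve: √q_1 = 4·p_2/p_1, so q_1*(p_1,p_2) = (4·p_2/p_1)², and q_2* = (I − p_1·q_1*)/p_2.
Plugging in: q_1* = (4·10/14)² = 8.1633.

q_1* = 8.1633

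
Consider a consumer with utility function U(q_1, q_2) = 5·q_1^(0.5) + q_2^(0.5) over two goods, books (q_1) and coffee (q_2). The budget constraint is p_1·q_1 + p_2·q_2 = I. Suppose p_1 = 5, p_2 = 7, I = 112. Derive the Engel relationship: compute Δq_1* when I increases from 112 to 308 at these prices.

Δq_1* = 38.1111

From the CES first-order condition, 5·(q_2/q_1)^(0.5) = p_1/p_2.
Solve for the ratio: q_2/q_1 = [(1/5)·p_1/p_2]^(2).
With the ratio pinned down, the budget gives q_1* = I/(p_1 + p_2·(q_2/q_1)) and q_2* = (q_2/q_1)·q_1*.
Numerically q_2/q_1 = 0.020408, so q_1* = 112/(5 + 7·0.020408) = 21.7778.
At I' = 308: q_1* = 59.8889. Change: 59.8889 − 21.7778 = 38.1111.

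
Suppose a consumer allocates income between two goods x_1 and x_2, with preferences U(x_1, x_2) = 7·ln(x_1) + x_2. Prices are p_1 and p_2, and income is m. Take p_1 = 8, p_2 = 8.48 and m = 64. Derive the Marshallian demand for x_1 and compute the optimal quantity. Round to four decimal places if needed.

MU_x_1 = 7/x_1, MU_x_2 = 1. Tangency: 7/x_1 = p_1/p_2.
So x_1*(p_1,p_2) = 7·p_2/p_1, independent of income; and x_2* = (m − 7·p_2)/p_2.
At the given prices: x_1* = 7·8.48/8 = 7.42.

x_1* = 7.42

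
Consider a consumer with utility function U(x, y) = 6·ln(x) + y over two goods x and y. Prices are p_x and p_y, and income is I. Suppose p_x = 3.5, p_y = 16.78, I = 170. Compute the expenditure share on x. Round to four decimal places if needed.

MU_x = 6/x, MU_y = 1. Tangency: 6/x = p_x/p_y.
So x*(p_x,p_y) = 6·p_y/p_x, independent of income; and y* = (I − 6·p_y)/p_y.
At the given prices: x* = 6·16.78/3.5 = 28.7657, and y* = 4.1311.
Expenditure on x: 3.5·28.7657 = 100.68; share = 0.5922.

share on x = 0.5922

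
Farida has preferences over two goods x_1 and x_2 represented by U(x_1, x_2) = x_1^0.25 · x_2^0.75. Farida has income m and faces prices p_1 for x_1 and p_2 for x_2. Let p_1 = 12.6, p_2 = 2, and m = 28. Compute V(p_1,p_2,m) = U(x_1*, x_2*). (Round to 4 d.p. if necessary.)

V = 5.0359

Demand: x_1*(p_1,p_2,m) = 0.25·m/p_1 and x_2* = 0.75·m/p_2.
At p_1=12.6, p_2=2, m=28: x_1* = 0.25·28/12.6 = 0.5556, x_2* = 10.5.
Utility at the optimum: U(0.5556, 10.5) = 5.0359.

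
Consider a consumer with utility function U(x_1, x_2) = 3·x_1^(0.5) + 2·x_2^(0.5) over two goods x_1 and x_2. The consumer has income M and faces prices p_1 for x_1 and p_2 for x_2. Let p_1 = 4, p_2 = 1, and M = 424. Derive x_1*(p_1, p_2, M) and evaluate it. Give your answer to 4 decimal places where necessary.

x_1* = 38.16

MU_x_1 ∝ 3·x_1^(-0.5), MU_x_2 ∝ 2·x_2^(-0.5), so MRS = (3/2)·(x_2/x_1)^(0.5) = p_1/p_2.
Hence x_2/x_1 = ((2/3)·p_1/p_2)^(1/(0.5)), i.e. raised to the 2 power.
With the ratio pinned down, the budget gives x_1* = M/(p_1 + p_2·(x_2/x_1)) and x_2* = (x_2/x_1)·x_1*.
Numerically x_2/x_1 = 7.111111, so x_1* = 424/(4 + 1·7.111111) = 38.16.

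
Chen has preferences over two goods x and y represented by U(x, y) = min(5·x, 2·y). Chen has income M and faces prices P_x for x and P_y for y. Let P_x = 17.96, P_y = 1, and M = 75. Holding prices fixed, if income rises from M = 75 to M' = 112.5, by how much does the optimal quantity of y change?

Δy* = 4.5821

With perfect complements, no substitution: consume in ratio x:y = 2:5.
Budget: P_x·x + P_y·(5/2)·x = M, so (2·P_x + 5·P_y)·x = 2·M.
Demand: x*(P_x,P_y,M) = 2·M/(2·P_x + 5·P_y), y* = 5·M/(2·P_x + 5·P_y).
Here 2·17.96 + 5·1 = 40.92, giving y* = 9.1642.
At M' = 112.5: y* = 13.7463. Change: 13.7463 − 9.1642 = 4.5821.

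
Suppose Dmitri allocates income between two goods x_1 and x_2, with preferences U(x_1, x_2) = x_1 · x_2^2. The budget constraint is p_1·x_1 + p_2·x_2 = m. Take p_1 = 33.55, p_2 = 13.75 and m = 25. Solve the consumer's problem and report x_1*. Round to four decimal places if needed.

x_1* = 0.2484

Tangency: MRS = (1/2)·x_2/x_1 = p_1/p_2.
Rearranging, p_2·x_2 = 2·p_1·x_1. Substituting into the budget gives p_1·x_1·(1 + 2) = m.
Demand: x_1*(p_1,p_2,m) = 1/3·m/p_1 and x_2* = 2/3·m/p_2.
At p_1=33.55, p_2=13.75, m=25: x_1* = 1/3·25/33.55 = 0.2484.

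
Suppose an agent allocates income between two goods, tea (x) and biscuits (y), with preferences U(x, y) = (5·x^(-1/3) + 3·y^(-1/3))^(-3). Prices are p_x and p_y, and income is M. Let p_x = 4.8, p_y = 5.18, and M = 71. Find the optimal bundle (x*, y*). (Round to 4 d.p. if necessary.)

x* = 8.7275, y* = 5.6193

MRS = MU_x/MU_y = (5/3)·(y/x)^(4/3). Set equal to p_x/p_y.
Hence y/x = ((3/5)·p_x/p_y)^(1/(4/3)), i.e. raised to the 0.75 power.
With the ratio pinned down, the budget gives x* = M/(p_x + p_y·(y/x)) and y* = (y/x)·x*.
Numerically y/x = 0.643868, so x* = 71/(4.8 + 5.18·0.643868) = 8.7275 and y* = 0.643868·8.7275 = 5.6193.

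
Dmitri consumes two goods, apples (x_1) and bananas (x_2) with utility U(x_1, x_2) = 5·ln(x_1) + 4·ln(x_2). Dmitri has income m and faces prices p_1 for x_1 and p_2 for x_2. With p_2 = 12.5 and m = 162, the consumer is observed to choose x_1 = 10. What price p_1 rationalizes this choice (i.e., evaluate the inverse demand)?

Tangency: MRS = (5/4)·x_2/x_1 = p_1/p_2.
Rearranging, p_2·x_2 = (4/5)·p_1·x_1. Substituting into the budget gives p_1·x_1·(1 + (4/5)) = m.
Demand: x_1*(p_1,p_2,m) = 5/9·m/p_1 and x_2* = 4/9·m/p_2.
Set x_1* = 10 in the demand function and solve for p_1: p_1 = 9.

p_1 = 9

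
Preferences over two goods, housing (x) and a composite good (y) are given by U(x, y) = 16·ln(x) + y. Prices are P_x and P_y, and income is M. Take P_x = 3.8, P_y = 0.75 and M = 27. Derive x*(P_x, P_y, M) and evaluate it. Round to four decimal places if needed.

MU_x = 16/x, MU_y = 1. Tangency: 16/x = P_x/P_y.
So x*(P_x,P_y) = 16·P_y/P_x, independent of income; and y* = (M − 16·P_y)/P_y.
At the given prices: x* = 16·0.75/3.8 = 3.1579.

x* = 3.1579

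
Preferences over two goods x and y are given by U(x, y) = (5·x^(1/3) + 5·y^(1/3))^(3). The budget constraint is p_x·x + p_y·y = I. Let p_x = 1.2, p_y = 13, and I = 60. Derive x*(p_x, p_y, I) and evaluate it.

x* = 38.3488

Substitute y = (y/x)·x into the budget: x* = I/(p_x + p_y·(y/x)).
Numerically y/x = 0.028045, so x* = 60/(1.2 + 13·0.028045) = 38.3488.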